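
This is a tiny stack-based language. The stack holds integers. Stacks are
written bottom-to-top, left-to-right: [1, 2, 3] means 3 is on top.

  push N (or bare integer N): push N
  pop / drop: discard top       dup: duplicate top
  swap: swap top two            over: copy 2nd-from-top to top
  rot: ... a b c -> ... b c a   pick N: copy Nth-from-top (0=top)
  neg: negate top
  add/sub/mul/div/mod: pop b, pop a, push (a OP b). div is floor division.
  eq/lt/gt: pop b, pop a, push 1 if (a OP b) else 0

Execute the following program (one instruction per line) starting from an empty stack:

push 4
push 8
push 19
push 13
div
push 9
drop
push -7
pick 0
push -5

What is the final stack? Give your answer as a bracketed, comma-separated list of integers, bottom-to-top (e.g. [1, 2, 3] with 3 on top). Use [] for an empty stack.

Answer: [4, 8, 1, -7, -7, -5]

Derivation:
After 'push 4': [4]
After 'push 8': [4, 8]
After 'push 19': [4, 8, 19]
After 'push 13': [4, 8, 19, 13]
After 'div': [4, 8, 1]
After 'push 9': [4, 8, 1, 9]
After 'drop': [4, 8, 1]
After 'push -7': [4, 8, 1, -7]
After 'pick 0': [4, 8, 1, -7, -7]
After 'push -5': [4, 8, 1, -7, -7, -5]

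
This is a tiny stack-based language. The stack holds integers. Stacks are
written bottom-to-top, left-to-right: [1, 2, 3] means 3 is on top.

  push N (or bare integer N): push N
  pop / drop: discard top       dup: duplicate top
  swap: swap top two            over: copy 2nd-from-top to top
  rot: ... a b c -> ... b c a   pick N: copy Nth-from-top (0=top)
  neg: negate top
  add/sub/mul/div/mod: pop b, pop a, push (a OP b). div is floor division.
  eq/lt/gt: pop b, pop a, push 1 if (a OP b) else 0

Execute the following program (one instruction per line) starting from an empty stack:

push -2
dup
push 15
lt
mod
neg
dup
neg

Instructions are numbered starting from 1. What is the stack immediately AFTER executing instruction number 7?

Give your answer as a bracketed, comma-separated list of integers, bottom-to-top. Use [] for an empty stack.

Step 1 ('push -2'): [-2]
Step 2 ('dup'): [-2, -2]
Step 3 ('push 15'): [-2, -2, 15]
Step 4 ('lt'): [-2, 1]
Step 5 ('mod'): [0]
Step 6 ('neg'): [0]
Step 7 ('dup'): [0, 0]

Answer: [0, 0]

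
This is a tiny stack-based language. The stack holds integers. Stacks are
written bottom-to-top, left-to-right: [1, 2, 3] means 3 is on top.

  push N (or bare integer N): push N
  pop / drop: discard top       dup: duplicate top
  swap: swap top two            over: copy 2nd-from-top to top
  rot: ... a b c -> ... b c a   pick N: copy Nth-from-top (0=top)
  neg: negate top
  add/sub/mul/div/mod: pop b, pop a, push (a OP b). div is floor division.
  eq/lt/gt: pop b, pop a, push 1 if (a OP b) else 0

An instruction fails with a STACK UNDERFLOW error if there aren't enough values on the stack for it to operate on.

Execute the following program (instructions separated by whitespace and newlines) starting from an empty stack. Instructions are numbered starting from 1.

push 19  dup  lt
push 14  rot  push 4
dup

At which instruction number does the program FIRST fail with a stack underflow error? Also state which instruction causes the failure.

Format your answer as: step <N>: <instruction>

Step 1 ('push 19'): stack = [19], depth = 1
Step 2 ('dup'): stack = [19, 19], depth = 2
Step 3 ('lt'): stack = [0], depth = 1
Step 4 ('push 14'): stack = [0, 14], depth = 2
Step 5 ('rot'): needs 3 value(s) but depth is 2 — STACK UNDERFLOW

Answer: step 5: rot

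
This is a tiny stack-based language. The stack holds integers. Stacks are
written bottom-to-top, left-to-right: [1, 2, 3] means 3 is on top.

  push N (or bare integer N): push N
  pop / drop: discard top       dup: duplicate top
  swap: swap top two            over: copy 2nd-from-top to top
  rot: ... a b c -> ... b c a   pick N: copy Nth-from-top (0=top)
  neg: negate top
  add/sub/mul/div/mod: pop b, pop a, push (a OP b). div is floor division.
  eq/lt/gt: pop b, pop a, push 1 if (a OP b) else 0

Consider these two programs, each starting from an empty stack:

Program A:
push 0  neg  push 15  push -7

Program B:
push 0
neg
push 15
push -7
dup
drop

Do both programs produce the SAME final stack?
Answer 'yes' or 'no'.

Program A trace:
  After 'push 0': [0]
  After 'neg': [0]
  After 'push 15': [0, 15]
  After 'push -7': [0, 15, -7]
Program A final stack: [0, 15, -7]

Program B trace:
  After 'push 0': [0]
  After 'neg': [0]
  After 'push 15': [0, 15]
  After 'push -7': [0, 15, -7]
  After 'dup': [0, 15, -7, -7]
  After 'drop': [0, 15, -7]
Program B final stack: [0, 15, -7]
Same: yes

Answer: yes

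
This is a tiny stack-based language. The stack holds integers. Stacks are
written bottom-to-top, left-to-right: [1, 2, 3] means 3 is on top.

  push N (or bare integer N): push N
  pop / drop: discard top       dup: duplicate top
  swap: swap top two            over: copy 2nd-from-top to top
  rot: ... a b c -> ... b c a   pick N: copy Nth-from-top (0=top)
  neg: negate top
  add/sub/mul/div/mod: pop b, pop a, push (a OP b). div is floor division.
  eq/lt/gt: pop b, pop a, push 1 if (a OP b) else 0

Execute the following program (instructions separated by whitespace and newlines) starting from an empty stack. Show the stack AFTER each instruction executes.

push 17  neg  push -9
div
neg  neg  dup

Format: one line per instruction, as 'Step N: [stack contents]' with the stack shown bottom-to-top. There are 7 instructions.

Step 1: [17]
Step 2: [-17]
Step 3: [-17, -9]
Step 4: [1]
Step 5: [-1]
Step 6: [1]
Step 7: [1, 1]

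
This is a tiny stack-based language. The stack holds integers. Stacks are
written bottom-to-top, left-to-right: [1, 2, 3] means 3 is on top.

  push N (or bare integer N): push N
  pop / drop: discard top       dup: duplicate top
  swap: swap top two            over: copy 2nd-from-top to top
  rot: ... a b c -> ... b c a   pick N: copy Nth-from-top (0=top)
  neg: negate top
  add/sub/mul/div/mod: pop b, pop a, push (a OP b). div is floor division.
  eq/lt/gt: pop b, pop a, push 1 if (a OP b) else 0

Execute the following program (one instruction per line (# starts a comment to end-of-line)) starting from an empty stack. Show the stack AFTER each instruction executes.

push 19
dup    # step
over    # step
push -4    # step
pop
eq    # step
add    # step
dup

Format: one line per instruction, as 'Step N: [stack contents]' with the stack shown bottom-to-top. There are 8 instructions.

Step 1: [19]
Step 2: [19, 19]
Step 3: [19, 19, 19]
Step 4: [19, 19, 19, -4]
Step 5: [19, 19, 19]
Step 6: [19, 1]
Step 7: [20]
Step 8: [20, 20]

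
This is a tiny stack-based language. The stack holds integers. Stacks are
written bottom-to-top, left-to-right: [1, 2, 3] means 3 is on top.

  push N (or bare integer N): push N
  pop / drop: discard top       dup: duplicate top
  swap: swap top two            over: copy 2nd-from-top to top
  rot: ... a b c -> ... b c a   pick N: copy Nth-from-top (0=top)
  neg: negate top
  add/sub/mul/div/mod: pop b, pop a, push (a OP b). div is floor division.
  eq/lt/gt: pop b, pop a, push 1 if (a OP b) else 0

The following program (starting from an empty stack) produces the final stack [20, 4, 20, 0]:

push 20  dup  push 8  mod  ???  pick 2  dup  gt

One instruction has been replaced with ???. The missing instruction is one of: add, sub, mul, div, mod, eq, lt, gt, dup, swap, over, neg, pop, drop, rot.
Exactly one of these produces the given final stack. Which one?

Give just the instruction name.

Stack before ???: [20, 4]
Stack after ???:  [20, 4, 20]
The instruction that transforms [20, 4] -> [20, 4, 20] is: over

Answer: over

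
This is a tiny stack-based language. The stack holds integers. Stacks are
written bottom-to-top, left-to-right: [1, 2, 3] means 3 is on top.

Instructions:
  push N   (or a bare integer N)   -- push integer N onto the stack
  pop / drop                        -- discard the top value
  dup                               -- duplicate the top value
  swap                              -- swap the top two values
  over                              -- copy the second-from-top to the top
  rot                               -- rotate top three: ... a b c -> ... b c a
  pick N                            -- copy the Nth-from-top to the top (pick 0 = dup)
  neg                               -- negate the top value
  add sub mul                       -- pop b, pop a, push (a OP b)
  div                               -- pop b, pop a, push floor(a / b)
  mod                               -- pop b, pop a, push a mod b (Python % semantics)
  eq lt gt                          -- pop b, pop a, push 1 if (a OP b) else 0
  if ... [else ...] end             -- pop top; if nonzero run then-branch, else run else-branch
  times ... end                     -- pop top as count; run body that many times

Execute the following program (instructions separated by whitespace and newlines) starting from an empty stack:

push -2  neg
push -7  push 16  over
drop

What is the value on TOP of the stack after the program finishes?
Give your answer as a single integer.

After 'push -2': [-2]
After 'neg': [2]
After 'push -7': [2, -7]
After 'push 16': [2, -7, 16]
After 'over': [2, -7, 16, -7]
After 'drop': [2, -7, 16]

Answer: 16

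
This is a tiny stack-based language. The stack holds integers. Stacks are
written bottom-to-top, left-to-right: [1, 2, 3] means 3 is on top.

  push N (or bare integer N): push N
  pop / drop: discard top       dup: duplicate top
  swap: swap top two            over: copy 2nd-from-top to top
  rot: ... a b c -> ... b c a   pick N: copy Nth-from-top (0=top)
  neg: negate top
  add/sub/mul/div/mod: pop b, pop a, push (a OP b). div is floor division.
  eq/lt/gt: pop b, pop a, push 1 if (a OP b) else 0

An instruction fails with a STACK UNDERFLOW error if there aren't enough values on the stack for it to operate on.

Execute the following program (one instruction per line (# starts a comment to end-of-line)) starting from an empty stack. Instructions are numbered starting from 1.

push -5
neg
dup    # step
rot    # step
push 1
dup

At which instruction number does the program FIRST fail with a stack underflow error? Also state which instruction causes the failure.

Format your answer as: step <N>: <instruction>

Answer: step 4: rot

Derivation:
Step 1 ('push -5'): stack = [-5], depth = 1
Step 2 ('neg'): stack = [5], depth = 1
Step 3 ('dup'): stack = [5, 5], depth = 2
Step 4 ('rot'): needs 3 value(s) but depth is 2 — STACK UNDERFLOW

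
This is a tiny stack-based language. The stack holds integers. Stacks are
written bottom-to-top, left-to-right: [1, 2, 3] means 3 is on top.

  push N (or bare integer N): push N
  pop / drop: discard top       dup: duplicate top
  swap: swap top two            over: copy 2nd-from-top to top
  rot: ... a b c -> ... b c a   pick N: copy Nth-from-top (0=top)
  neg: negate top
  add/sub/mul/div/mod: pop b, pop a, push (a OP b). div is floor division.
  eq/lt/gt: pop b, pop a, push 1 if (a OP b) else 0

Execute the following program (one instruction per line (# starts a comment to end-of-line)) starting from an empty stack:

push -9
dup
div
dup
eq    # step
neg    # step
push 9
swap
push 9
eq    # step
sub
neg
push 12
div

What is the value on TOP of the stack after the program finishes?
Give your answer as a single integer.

After 'push -9': [-9]
After 'dup': [-9, -9]
After 'div': [1]
After 'dup': [1, 1]
After 'eq': [1]
After 'neg': [-1]
After 'push 9': [-1, 9]
After 'swap': [9, -1]
After 'push 9': [9, -1, 9]
After 'eq': [9, 0]
After 'sub': [9]
After 'neg': [-9]
After 'push 12': [-9, 12]
After 'div': [-1]

Answer: -1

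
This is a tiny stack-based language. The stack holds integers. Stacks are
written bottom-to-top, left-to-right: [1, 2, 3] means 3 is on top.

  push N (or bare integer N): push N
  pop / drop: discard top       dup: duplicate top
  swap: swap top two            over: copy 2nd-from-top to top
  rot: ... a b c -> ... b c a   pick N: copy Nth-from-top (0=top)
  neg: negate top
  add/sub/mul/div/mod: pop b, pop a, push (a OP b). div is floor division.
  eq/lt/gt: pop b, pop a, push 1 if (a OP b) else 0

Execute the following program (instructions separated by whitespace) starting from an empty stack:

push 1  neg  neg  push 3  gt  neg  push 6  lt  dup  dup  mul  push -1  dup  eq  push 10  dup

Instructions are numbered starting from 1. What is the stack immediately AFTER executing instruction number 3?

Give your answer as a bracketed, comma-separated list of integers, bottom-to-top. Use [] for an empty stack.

Answer: [1]

Derivation:
Step 1 ('push 1'): [1]
Step 2 ('neg'): [-1]
Step 3 ('neg'): [1]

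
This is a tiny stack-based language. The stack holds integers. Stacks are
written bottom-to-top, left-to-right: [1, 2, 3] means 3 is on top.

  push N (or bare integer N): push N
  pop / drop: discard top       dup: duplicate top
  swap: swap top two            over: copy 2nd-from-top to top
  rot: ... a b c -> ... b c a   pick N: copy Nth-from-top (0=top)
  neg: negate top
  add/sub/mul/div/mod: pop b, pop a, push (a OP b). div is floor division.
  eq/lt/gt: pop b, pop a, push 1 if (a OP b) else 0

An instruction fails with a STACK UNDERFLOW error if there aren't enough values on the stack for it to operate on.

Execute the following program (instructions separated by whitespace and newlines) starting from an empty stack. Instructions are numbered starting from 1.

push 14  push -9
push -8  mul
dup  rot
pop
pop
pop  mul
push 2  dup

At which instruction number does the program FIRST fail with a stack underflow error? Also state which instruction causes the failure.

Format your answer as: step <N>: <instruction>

Step 1 ('push 14'): stack = [14], depth = 1
Step 2 ('push -9'): stack = [14, -9], depth = 2
Step 3 ('push -8'): stack = [14, -9, -8], depth = 3
Step 4 ('mul'): stack = [14, 72], depth = 2
Step 5 ('dup'): stack = [14, 72, 72], depth = 3
Step 6 ('rot'): stack = [72, 72, 14], depth = 3
Step 7 ('pop'): stack = [72, 72], depth = 2
Step 8 ('pop'): stack = [72], depth = 1
Step 9 ('pop'): stack = [], depth = 0
Step 10 ('mul'): needs 2 value(s) but depth is 0 — STACK UNDERFLOW

Answer: step 10: mul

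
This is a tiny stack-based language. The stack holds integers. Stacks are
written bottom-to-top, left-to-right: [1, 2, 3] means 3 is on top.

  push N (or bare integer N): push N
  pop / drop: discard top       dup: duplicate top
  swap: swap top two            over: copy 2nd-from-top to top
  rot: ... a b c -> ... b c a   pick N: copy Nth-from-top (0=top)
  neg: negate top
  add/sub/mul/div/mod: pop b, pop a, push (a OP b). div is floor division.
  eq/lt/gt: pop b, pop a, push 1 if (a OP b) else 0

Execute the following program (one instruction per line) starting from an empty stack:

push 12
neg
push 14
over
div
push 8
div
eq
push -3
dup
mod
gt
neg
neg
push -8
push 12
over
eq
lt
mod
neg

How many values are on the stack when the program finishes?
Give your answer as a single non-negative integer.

After 'push 12': stack = [12] (depth 1)
After 'neg': stack = [-12] (depth 1)
After 'push 14': stack = [-12, 14] (depth 2)
After 'over': stack = [-12, 14, -12] (depth 3)
After 'div': stack = [-12, -2] (depth 2)
After 'push 8': stack = [-12, -2, 8] (depth 3)
After 'div': stack = [-12, -1] (depth 2)
After 'eq': stack = [0] (depth 1)
After 'push -3': stack = [0, -3] (depth 2)
After 'dup': stack = [0, -3, -3] (depth 3)
  ...
After 'gt': stack = [0] (depth 1)
After 'neg': stack = [0] (depth 1)
After 'neg': stack = [0] (depth 1)
After 'push -8': stack = [0, -8] (depth 2)
After 'push 12': stack = [0, -8, 12] (depth 3)
After 'over': stack = [0, -8, 12, -8] (depth 4)
After 'eq': stack = [0, -8, 0] (depth 3)
After 'lt': stack = [0, 1] (depth 2)
After 'mod': stack = [0] (depth 1)
After 'neg': stack = [0] (depth 1)

Answer: 1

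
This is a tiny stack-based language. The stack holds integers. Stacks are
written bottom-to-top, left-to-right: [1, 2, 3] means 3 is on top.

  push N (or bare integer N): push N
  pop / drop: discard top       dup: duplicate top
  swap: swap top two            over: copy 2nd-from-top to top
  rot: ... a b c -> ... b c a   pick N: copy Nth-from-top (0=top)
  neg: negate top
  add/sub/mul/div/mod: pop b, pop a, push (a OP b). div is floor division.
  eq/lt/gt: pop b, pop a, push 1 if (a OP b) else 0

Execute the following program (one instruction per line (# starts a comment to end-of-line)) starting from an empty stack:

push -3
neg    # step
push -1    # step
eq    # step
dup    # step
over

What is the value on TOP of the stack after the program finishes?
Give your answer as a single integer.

After 'push -3': [-3]
After 'neg': [3]
After 'push -1': [3, -1]
After 'eq': [0]
After 'dup': [0, 0]
After 'over': [0, 0, 0]

Answer: 0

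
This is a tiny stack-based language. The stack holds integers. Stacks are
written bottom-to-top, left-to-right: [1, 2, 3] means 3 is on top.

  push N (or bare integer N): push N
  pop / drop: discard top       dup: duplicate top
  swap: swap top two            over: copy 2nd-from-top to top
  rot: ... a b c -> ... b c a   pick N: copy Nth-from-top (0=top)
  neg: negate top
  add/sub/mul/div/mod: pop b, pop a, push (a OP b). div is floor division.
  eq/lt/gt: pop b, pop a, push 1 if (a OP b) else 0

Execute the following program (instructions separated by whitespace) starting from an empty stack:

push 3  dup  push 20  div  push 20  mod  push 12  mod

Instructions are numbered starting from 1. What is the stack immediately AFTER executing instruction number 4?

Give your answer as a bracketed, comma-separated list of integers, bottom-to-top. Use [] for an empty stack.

Step 1 ('push 3'): [3]
Step 2 ('dup'): [3, 3]
Step 3 ('push 20'): [3, 3, 20]
Step 4 ('div'): [3, 0]

Answer: [3, 0]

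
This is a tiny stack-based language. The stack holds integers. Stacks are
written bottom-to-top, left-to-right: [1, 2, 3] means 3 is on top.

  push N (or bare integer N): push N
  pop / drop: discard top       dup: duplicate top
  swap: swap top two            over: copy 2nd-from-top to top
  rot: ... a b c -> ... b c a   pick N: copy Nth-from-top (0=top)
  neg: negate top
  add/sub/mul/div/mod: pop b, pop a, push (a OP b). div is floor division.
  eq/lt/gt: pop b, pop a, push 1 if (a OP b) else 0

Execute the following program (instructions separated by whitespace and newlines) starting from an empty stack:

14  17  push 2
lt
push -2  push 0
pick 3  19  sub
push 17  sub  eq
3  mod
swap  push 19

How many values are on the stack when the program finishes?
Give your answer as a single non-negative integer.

After 'push 14': stack = [14] (depth 1)
After 'push 17': stack = [14, 17] (depth 2)
After 'push 2': stack = [14, 17, 2] (depth 3)
After 'lt': stack = [14, 0] (depth 2)
After 'push -2': stack = [14, 0, -2] (depth 3)
After 'push 0': stack = [14, 0, -2, 0] (depth 4)
After 'pick 3': stack = [14, 0, -2, 0, 14] (depth 5)
After 'push 19': stack = [14, 0, -2, 0, 14, 19] (depth 6)
After 'sub': stack = [14, 0, -2, 0, -5] (depth 5)
After 'push 17': stack = [14, 0, -2, 0, -5, 17] (depth 6)
After 'sub': stack = [14, 0, -2, 0, -22] (depth 5)
After 'eq': stack = [14, 0, -2, 0] (depth 4)
After 'push 3': stack = [14, 0, -2, 0, 3] (depth 5)
After 'mod': stack = [14, 0, -2, 0] (depth 4)
After 'swap': stack = [14, 0, 0, -2] (depth 4)
After 'push 19': stack = [14, 0, 0, -2, 19] (depth 5)

Answer: 5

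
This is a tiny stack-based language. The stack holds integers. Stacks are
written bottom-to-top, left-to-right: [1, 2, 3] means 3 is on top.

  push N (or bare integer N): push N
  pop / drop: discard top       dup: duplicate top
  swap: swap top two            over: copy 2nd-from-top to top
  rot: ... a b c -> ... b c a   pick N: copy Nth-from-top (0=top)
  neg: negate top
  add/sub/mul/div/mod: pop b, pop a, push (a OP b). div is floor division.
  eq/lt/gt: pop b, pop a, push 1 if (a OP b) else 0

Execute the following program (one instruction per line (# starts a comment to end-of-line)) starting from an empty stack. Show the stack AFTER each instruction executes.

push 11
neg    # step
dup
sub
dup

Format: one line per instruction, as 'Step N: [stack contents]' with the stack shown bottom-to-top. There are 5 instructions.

Step 1: [11]
Step 2: [-11]
Step 3: [-11, -11]
Step 4: [0]
Step 5: [0, 0]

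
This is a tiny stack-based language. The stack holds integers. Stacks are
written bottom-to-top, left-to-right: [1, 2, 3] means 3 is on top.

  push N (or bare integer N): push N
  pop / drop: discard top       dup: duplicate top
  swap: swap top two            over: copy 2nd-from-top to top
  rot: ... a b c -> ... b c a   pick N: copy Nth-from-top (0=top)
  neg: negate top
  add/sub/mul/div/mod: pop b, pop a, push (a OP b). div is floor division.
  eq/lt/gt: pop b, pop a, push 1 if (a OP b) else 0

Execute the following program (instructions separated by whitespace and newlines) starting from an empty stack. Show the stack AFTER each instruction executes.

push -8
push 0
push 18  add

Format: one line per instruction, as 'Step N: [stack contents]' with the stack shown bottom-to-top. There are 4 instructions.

Step 1: [-8]
Step 2: [-8, 0]
Step 3: [-8, 0, 18]
Step 4: [-8, 18]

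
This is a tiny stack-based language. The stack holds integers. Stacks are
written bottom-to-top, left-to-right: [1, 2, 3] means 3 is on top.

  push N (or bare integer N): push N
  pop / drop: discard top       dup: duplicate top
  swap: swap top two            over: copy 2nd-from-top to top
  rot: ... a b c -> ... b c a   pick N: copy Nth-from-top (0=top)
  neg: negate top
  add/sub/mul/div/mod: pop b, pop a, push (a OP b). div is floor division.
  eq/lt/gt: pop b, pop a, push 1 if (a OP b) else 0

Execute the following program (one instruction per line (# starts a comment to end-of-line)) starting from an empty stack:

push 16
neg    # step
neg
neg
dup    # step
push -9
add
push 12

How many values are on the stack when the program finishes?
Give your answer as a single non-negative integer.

After 'push 16': stack = [16] (depth 1)
After 'neg': stack = [-16] (depth 1)
After 'neg': stack = [16] (depth 1)
After 'neg': stack = [-16] (depth 1)
After 'dup': stack = [-16, -16] (depth 2)
After 'push -9': stack = [-16, -16, -9] (depth 3)
After 'add': stack = [-16, -25] (depth 2)
After 'push 12': stack = [-16, -25, 12] (depth 3)

Answer: 3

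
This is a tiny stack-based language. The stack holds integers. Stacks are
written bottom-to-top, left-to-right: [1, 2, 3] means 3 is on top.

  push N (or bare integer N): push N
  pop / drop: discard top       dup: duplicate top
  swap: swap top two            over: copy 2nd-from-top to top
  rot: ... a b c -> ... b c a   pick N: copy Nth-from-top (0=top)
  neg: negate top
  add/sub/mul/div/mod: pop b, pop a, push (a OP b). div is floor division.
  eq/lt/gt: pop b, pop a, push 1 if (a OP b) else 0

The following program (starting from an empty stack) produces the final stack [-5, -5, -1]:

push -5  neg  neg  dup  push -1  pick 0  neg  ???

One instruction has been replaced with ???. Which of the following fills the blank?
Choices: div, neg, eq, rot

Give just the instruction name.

Answer: div

Derivation:
Stack before ???: [-5, -5, -1, 1]
Stack after ???:  [-5, -5, -1]
Checking each choice:
  div: MATCH
  neg: produces [-5, -5, -1, -1]
  eq: produces [-5, -5, 0]
  rot: produces [-5, -1, 1, -5]


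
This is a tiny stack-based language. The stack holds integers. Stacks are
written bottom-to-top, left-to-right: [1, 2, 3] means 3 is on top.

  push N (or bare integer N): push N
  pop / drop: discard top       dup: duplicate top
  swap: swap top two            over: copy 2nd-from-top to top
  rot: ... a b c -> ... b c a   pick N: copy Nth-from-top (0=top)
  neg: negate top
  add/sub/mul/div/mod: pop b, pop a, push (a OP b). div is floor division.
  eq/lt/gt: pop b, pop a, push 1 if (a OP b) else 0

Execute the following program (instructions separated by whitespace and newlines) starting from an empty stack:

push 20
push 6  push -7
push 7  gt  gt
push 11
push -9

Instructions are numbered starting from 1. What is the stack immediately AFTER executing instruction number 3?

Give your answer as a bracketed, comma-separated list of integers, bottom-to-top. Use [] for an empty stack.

Answer: [20, 6, -7]

Derivation:
Step 1 ('push 20'): [20]
Step 2 ('push 6'): [20, 6]
Step 3 ('push -7'): [20, 6, -7]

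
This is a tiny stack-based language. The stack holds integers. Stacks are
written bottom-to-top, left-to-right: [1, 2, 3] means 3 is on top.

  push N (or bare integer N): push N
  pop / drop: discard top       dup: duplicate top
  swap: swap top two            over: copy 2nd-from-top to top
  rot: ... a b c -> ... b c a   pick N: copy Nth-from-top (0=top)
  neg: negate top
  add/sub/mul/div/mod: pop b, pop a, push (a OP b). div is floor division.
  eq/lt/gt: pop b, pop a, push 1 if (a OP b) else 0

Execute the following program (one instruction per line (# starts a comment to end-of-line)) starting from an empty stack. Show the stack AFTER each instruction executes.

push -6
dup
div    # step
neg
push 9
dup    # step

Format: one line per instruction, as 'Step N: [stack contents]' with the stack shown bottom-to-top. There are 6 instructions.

Step 1: [-6]
Step 2: [-6, -6]
Step 3: [1]
Step 4: [-1]
Step 5: [-1, 9]
Step 6: [-1, 9, 9]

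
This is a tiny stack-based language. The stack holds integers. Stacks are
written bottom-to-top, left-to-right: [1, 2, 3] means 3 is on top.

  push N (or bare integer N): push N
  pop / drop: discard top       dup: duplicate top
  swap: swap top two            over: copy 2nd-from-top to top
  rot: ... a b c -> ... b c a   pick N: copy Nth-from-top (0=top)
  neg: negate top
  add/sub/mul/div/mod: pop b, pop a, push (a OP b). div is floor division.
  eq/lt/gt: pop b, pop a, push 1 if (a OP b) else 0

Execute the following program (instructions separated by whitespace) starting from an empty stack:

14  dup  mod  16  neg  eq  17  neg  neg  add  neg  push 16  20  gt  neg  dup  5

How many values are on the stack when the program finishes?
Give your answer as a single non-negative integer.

After 'push 14': stack = [14] (depth 1)
After 'dup': stack = [14, 14] (depth 2)
After 'mod': stack = [0] (depth 1)
After 'push 16': stack = [0, 16] (depth 2)
After 'neg': stack = [0, -16] (depth 2)
After 'eq': stack = [0] (depth 1)
After 'push 17': stack = [0, 17] (depth 2)
After 'neg': stack = [0, -17] (depth 2)
After 'neg': stack = [0, 17] (depth 2)
After 'add': stack = [17] (depth 1)
After 'neg': stack = [-17] (depth 1)
After 'push 16': stack = [-17, 16] (depth 2)
After 'push 20': stack = [-17, 16, 20] (depth 3)
After 'gt': stack = [-17, 0] (depth 2)
After 'neg': stack = [-17, 0] (depth 2)
After 'dup': stack = [-17, 0, 0] (depth 3)
After 'push 5': stack = [-17, 0, 0, 5] (depth 4)

Answer: 4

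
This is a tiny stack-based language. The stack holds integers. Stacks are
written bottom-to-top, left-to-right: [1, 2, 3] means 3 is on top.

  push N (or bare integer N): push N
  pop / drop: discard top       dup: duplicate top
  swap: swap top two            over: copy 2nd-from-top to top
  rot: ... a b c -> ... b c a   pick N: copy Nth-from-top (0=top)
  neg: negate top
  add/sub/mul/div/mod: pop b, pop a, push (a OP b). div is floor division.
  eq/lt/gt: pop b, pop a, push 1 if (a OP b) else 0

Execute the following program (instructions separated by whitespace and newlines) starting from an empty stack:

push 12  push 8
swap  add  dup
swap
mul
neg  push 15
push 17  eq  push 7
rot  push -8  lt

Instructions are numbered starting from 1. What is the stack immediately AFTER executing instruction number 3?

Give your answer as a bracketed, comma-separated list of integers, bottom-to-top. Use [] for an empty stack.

Step 1 ('push 12'): [12]
Step 2 ('push 8'): [12, 8]
Step 3 ('swap'): [8, 12]

Answer: [8, 12]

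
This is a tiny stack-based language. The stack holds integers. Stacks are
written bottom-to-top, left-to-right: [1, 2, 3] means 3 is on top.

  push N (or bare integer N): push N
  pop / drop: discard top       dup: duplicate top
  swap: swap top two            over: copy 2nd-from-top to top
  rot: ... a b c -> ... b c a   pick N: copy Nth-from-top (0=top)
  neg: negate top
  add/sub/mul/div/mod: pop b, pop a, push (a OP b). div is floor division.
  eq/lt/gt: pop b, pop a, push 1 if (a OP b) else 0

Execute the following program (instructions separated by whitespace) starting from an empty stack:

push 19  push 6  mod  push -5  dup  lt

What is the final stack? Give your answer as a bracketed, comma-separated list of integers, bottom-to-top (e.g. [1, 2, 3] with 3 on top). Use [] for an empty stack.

After 'push 19': [19]
After 'push 6': [19, 6]
After 'mod': [1]
After 'push -5': [1, -5]
After 'dup': [1, -5, -5]
After 'lt': [1, 0]

Answer: [1, 0]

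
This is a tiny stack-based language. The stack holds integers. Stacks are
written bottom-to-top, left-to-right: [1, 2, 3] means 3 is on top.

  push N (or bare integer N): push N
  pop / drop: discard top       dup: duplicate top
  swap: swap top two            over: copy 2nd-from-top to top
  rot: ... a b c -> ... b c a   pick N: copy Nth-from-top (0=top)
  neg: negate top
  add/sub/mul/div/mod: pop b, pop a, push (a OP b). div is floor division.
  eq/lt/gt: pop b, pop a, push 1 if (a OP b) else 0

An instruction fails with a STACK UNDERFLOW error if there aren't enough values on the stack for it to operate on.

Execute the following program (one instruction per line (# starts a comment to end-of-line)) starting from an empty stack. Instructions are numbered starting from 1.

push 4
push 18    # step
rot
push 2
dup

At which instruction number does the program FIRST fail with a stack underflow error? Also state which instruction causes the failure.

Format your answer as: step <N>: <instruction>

Answer: step 3: rot

Derivation:
Step 1 ('push 4'): stack = [4], depth = 1
Step 2 ('push 18'): stack = [4, 18], depth = 2
Step 3 ('rot'): needs 3 value(s) but depth is 2 — STACK UNDERFLOW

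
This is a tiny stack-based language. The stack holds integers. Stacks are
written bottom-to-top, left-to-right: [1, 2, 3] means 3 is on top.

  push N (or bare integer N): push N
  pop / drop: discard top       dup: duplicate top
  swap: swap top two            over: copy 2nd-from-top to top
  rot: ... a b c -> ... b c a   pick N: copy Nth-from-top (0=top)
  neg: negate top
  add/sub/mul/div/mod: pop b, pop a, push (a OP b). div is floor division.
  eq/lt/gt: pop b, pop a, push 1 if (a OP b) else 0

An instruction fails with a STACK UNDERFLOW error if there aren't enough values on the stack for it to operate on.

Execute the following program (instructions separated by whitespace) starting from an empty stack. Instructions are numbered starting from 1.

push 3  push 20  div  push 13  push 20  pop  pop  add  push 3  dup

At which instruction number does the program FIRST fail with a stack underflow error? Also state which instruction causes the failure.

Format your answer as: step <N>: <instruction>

Step 1 ('push 3'): stack = [3], depth = 1
Step 2 ('push 20'): stack = [3, 20], depth = 2
Step 3 ('div'): stack = [0], depth = 1
Step 4 ('push 13'): stack = [0, 13], depth = 2
Step 5 ('push 20'): stack = [0, 13, 20], depth = 3
Step 6 ('pop'): stack = [0, 13], depth = 2
Step 7 ('pop'): stack = [0], depth = 1
Step 8 ('add'): needs 2 value(s) but depth is 1 — STACK UNDERFLOW

Answer: step 8: add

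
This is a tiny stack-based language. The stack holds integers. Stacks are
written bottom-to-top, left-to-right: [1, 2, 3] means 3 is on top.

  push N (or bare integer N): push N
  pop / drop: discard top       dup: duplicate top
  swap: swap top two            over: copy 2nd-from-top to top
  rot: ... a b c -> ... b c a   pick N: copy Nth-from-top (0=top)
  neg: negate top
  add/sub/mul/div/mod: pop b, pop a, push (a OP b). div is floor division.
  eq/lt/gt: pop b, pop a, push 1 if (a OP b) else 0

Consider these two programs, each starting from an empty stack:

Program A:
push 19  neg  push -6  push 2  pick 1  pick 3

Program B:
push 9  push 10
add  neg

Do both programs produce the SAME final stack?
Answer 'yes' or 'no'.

Answer: no

Derivation:
Program A trace:
  After 'push 19': [19]
  After 'neg': [-19]
  After 'push -6': [-19, -6]
  After 'push 2': [-19, -6, 2]
  After 'pick 1': [-19, -6, 2, -6]
  After 'pick 3': [-19, -6, 2, -6, -19]
Program A final stack: [-19, -6, 2, -6, -19]

Program B trace:
  After 'push 9': [9]
  After 'push 10': [9, 10]
  After 'add': [19]
  After 'neg': [-19]
Program B final stack: [-19]
Same: no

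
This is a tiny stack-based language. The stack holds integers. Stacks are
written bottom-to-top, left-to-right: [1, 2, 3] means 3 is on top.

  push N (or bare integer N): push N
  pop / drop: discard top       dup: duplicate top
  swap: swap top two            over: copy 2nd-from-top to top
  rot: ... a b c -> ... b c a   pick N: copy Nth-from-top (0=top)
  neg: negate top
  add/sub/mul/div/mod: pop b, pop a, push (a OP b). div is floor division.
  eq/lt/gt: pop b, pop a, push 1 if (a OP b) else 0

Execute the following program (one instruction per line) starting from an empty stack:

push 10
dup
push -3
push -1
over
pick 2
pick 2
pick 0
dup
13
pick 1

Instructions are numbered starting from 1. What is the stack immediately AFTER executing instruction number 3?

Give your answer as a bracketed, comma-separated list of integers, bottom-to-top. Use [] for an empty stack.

Answer: [10, 10, -3]

Derivation:
Step 1 ('push 10'): [10]
Step 2 ('dup'): [10, 10]
Step 3 ('push -3'): [10, 10, -3]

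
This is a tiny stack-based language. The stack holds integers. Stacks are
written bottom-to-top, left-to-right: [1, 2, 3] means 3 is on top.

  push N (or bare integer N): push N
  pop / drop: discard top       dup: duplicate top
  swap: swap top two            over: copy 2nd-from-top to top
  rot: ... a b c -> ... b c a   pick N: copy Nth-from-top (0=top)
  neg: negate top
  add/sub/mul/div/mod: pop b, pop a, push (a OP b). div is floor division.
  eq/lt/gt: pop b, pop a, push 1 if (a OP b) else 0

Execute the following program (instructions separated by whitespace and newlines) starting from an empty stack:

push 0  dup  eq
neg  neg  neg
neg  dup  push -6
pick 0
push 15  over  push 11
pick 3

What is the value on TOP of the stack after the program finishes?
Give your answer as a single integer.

After 'push 0': [0]
After 'dup': [0, 0]
After 'eq': [1]
After 'neg': [-1]
After 'neg': [1]
After 'neg': [-1]
After 'neg': [1]
After 'dup': [1, 1]
After 'push -6': [1, 1, -6]
After 'pick 0': [1, 1, -6, -6]
After 'push 15': [1, 1, -6, -6, 15]
After 'over': [1, 1, -6, -6, 15, -6]
After 'push 11': [1, 1, -6, -6, 15, -6, 11]
After 'pick 3': [1, 1, -6, -6, 15, -6, 11, -6]

Answer: -6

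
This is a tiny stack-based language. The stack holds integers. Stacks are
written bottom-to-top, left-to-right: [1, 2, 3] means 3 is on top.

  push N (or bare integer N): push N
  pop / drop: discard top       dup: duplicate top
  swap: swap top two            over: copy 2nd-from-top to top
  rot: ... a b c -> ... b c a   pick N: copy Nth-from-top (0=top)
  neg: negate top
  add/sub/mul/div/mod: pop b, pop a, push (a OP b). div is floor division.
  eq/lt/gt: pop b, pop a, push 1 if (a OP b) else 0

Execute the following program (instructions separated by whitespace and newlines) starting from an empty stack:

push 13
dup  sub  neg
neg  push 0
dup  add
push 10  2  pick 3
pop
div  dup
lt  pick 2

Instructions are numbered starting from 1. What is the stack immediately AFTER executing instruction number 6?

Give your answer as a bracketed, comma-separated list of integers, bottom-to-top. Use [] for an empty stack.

Answer: [0, 0]

Derivation:
Step 1 ('push 13'): [13]
Step 2 ('dup'): [13, 13]
Step 3 ('sub'): [0]
Step 4 ('neg'): [0]
Step 5 ('neg'): [0]
Step 6 ('push 0'): [0, 0]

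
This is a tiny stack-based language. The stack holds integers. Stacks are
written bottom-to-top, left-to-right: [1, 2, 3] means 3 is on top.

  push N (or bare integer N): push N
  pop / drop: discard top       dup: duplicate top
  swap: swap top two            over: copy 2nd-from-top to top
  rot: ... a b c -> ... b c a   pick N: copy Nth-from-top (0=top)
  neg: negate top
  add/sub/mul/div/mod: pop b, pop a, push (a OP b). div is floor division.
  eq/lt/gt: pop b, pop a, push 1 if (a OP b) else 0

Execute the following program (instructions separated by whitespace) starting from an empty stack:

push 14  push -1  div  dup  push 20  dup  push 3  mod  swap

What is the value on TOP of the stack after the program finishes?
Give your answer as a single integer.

Answer: 20

Derivation:
After 'push 14': [14]
After 'push -1': [14, -1]
After 'div': [-14]
After 'dup': [-14, -14]
After 'push 20': [-14, -14, 20]
After 'dup': [-14, -14, 20, 20]
After 'push 3': [-14, -14, 20, 20, 3]
After 'mod': [-14, -14, 20, 2]
After 'swap': [-14, -14, 2, 20]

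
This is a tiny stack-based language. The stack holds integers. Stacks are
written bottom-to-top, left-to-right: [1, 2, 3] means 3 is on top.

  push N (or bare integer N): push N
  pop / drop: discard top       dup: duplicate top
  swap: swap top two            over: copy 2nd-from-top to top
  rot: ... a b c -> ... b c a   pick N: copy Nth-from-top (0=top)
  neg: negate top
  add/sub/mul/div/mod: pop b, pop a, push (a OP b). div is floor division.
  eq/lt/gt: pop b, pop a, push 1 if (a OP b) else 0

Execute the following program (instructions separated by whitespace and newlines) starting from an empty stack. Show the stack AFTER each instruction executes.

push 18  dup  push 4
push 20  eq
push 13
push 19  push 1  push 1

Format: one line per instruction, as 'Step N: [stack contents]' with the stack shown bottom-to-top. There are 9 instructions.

Step 1: [18]
Step 2: [18, 18]
Step 3: [18, 18, 4]
Step 4: [18, 18, 4, 20]
Step 5: [18, 18, 0]
Step 6: [18, 18, 0, 13]
Step 7: [18, 18, 0, 13, 19]
Step 8: [18, 18, 0, 13, 19, 1]
Step 9: [18, 18, 0, 13, 19, 1, 1]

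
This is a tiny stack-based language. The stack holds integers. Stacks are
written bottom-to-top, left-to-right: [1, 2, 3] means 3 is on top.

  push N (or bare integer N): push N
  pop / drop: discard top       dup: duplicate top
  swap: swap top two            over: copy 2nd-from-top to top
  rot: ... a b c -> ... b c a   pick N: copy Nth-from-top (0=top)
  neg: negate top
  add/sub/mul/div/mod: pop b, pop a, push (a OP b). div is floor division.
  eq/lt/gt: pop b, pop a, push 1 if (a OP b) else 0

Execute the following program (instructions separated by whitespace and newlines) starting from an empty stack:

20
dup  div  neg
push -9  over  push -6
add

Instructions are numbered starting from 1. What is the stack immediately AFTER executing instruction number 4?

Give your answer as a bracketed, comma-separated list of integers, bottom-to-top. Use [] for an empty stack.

Answer: [-1]

Derivation:
Step 1 ('20'): [20]
Step 2 ('dup'): [20, 20]
Step 3 ('div'): [1]
Step 4 ('neg'): [-1]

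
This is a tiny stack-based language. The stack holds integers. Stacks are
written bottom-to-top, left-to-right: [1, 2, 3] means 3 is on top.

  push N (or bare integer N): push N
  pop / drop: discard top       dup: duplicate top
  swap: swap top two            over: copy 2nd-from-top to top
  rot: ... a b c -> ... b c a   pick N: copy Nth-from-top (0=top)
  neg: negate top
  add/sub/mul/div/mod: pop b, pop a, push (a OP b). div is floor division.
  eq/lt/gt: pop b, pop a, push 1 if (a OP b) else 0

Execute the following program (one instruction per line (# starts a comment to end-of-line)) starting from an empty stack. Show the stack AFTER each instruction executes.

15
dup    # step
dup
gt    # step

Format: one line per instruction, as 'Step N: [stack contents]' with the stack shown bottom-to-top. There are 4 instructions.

Step 1: [15]
Step 2: [15, 15]
Step 3: [15, 15, 15]
Step 4: [15, 0]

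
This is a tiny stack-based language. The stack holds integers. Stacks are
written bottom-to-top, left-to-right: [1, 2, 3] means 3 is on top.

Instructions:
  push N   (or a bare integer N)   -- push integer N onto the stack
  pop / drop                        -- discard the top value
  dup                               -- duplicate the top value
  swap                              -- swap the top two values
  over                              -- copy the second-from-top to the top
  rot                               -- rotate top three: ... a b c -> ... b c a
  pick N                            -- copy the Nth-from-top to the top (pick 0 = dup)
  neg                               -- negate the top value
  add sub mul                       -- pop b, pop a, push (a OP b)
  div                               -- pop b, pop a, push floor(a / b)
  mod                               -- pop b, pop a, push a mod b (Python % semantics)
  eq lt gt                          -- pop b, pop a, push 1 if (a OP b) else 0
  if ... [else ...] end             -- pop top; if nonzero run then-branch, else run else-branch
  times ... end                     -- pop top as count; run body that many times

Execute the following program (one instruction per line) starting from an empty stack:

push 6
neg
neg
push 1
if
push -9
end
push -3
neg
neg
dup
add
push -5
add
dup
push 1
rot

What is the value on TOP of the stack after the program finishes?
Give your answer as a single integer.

After 'push 6': [6]
After 'neg': [-6]
After 'neg': [6]
After 'push 1': [6, 1]
After 'if': [6]
After 'push -9': [6, -9]
After 'push -3': [6, -9, -3]
After 'neg': [6, -9, 3]
After 'neg': [6, -9, -3]
After 'dup': [6, -9, -3, -3]
After 'add': [6, -9, -6]
After 'push -5': [6, -9, -6, -5]
After 'add': [6, -9, -11]
After 'dup': [6, -9, -11, -11]
After 'push 1': [6, -9, -11, -11, 1]
After 'rot': [6, -9, -11, 1, -11]

Answer: -11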